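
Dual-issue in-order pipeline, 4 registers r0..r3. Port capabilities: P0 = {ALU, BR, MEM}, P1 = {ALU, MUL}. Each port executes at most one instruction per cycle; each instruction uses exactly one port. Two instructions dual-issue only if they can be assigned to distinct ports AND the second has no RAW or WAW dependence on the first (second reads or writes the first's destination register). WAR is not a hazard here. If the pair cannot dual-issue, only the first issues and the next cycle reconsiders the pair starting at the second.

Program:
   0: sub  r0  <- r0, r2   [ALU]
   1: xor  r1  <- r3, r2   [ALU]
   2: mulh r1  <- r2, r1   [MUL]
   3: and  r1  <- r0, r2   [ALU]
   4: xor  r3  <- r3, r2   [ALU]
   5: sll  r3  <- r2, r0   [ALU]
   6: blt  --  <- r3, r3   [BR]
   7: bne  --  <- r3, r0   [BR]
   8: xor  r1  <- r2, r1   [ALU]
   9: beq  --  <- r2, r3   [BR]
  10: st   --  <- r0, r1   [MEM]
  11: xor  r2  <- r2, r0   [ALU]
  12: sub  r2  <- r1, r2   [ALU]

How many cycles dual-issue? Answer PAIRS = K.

PAIRS = 4

#0 head=0: sub xor i0,i1 pair
#1 head=2: mulh i2 WAW r1
#2 head=3: and xor i3,i4 pair
#3 head=5: sll i5 RAW r3
#4 head=6: blt i6 no-port BR/BR
#5 head=7: bne xor i7,i8 pair
#6 head=9: beq i9 no-port BR/MEM
#7 head=10: st xor i10,i11 pair
#8 head=12: sub i12 tail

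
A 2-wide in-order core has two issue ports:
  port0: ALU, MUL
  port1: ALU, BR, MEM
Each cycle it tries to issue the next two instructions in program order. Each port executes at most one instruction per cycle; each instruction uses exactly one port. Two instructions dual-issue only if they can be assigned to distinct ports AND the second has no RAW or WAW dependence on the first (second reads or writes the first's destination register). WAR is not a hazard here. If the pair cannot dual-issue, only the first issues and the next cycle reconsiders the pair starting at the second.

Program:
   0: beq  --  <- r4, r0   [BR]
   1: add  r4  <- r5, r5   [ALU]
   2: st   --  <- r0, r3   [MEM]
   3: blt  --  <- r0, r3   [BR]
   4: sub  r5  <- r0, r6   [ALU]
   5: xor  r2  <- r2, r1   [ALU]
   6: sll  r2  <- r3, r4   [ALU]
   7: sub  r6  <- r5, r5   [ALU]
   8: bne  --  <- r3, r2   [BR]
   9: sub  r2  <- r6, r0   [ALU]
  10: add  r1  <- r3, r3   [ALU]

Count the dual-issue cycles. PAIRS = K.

PAIRS = 4

  cy0 -> i0+i1 (beq+add) dual
  cy1 -> i2 (st) no-port MEM/BR
  cy2 -> i3+i4 (blt+sub) dual
  cy3 -> i5 (xor) WAW r2
  cy4 -> i6+i7 (sll+sub) dual
  cy5 -> i8+i9 (bne+sub) dual
  cy6 -> i10 (add) tail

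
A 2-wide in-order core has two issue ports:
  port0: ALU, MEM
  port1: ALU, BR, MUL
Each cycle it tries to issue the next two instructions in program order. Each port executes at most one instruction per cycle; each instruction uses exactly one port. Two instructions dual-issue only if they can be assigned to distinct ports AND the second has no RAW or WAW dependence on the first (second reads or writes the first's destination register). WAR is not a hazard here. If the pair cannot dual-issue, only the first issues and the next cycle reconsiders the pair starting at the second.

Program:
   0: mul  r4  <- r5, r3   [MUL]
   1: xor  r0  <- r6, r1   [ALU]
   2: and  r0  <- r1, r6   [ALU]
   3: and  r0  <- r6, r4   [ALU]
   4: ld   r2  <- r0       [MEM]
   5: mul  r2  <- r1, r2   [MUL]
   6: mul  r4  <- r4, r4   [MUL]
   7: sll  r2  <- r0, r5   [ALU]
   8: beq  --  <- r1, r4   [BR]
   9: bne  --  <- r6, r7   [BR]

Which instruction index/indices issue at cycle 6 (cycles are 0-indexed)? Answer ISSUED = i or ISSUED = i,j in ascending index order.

#0 head=0: mul.MUL/xor.ALU i0+i1 dual
#1 head=2: and.ALU i2 WAW r0
#2 head=3: and.ALU i3 RAW r0
#3 head=4: ld.MEM i4 RAW+WAW r2
#4 head=5: mul.MUL i5 no-port MUL/MUL
#5 head=6: mul.MUL/sll.ALU i6+i7 dual
#6 head=8: beq.BR i8 no-port BR/BR
#7 head=9: bne.BR i9 tail

ISSUED = 8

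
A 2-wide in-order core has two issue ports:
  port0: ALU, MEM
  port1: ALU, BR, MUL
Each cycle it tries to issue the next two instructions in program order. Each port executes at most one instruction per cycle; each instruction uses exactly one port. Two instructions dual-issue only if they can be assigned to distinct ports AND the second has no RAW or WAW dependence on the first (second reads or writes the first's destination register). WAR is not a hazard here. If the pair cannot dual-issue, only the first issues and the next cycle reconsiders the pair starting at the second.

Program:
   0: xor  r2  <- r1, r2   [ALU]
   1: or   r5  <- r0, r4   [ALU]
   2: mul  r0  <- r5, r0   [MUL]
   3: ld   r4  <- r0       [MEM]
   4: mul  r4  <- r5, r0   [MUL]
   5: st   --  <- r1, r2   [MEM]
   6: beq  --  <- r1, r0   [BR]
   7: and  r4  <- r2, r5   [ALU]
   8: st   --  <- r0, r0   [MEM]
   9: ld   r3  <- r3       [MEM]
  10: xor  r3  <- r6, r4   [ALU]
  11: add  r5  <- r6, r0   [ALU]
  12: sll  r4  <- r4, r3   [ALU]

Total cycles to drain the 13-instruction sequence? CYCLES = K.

0. xor.ALU or.ALU @i0,i1  | 2-wide
1. mul.MUL @i2  | RAW r0
2. ld.MEM @i3  | WAW r4
3. mul.MUL st.MEM @i4,i5  | 2-wide
4. beq.BR and.ALU @i6,i7  | 2-wide
5. st.MEM @i8  | no-port MEM/MEM
6. ld.MEM @i9  | WAW r3
7. xor.ALU add.ALU @i10,i11  | 2-wide
8. sll.ALU @i12  | tail

CYCLES = 9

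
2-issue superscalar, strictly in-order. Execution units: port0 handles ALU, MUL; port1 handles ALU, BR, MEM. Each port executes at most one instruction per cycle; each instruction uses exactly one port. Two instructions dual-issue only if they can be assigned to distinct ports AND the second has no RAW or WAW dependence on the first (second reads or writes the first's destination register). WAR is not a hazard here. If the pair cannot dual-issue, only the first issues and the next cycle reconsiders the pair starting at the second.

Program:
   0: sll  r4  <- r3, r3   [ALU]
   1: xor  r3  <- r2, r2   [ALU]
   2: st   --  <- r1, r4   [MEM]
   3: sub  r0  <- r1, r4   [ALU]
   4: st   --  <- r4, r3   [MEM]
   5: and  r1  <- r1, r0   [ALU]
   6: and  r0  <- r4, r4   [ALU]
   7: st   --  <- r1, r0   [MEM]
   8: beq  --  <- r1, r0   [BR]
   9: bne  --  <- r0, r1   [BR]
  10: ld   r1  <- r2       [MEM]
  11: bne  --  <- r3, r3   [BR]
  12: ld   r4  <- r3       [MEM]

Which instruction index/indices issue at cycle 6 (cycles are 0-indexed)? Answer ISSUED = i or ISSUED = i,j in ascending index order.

ISSUED = 9

#0 head=0: sll+xor i0+i1 2-wide
#1 head=2: st+sub i2+i3 2-wide
#2 head=4: st+and i4+i5 2-wide
#3 head=6: and i6 RAW r0
#4 head=7: st i7 no-port MEM/BR
#5 head=8: beq i8 no-port BR/BR
#6 head=9: bne i9 no-port BR/MEM
#7 head=10: ld i10 no-port MEM/BR
#8 head=11: bne i11 no-port BR/MEM
#9 head=12: ld i12 tail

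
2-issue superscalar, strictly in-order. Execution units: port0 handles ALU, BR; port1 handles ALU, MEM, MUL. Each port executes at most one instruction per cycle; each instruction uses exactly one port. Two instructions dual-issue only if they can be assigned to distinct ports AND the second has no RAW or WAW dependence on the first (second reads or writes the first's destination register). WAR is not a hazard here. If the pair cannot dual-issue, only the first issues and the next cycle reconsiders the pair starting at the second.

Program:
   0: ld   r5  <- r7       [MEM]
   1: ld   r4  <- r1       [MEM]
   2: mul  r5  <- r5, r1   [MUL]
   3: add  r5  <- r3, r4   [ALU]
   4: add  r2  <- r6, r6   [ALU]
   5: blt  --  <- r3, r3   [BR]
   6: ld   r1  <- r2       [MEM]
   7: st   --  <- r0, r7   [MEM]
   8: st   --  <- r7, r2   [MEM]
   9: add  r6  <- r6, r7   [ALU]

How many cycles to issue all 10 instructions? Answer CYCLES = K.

CYCLES = 7

#0 head=0: ld.MEM i0 no-port MEM/MEM
#1 head=1: ld.MEM i1 no-port MEM/MUL
#2 head=2: mul.MUL i2 WAW r5
#3 head=3: add.ALU;add.ALU i3/i4 2-wide
#4 head=5: blt.BR;ld.MEM i5/i6 2-wide
#5 head=7: st.MEM i7 no-port MEM/MEM
#6 head=8: st.MEM;add.ALU i8/i9 2-wide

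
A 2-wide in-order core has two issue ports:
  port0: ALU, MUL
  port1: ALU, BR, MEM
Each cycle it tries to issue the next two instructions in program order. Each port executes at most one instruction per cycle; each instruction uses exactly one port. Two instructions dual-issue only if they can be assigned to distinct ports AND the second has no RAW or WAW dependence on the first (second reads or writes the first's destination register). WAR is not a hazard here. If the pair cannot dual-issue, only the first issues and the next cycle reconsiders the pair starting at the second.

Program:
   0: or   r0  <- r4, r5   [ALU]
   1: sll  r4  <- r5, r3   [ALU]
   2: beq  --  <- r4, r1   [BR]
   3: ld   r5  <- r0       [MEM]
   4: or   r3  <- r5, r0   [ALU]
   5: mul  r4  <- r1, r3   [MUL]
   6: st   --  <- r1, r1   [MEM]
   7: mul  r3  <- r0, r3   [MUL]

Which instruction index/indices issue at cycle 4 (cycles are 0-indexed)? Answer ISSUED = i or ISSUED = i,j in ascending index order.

ISSUED = 5,6

  cy0 -> i0+i1 (or sll) 2-wide
  cy1 -> i2 (beq) no-port BR/MEM
  cy2 -> i3 (ld) RAW r5
  cy3 -> i4 (or) RAW r3
  cy4 -> i5+i6 (mul st) 2-wide
  cy5 -> i7 (mul) tail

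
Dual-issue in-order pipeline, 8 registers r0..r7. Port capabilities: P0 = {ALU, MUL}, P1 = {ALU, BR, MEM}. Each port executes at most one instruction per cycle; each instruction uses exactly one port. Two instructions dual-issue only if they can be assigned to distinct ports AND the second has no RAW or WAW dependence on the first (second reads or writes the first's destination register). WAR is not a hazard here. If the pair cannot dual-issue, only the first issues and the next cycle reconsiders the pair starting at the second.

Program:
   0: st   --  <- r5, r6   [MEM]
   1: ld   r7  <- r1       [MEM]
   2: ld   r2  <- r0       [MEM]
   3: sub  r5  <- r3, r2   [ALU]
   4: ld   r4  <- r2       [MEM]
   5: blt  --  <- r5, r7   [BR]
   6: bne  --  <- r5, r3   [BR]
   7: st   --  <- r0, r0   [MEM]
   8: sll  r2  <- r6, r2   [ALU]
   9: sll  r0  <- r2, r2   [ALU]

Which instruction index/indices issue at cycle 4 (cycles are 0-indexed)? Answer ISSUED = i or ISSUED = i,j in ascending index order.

ISSUED = 5

  cy0 -> i0 (st.MEM) no-port MEM/MEM
  cy1 -> i1 (ld.MEM) no-port MEM/MEM
  cy2 -> i2 (ld.MEM) RAW r2
  cy3 -> i3+i4 (sub.ALU/ld.MEM) pair
  cy4 -> i5 (blt.BR) no-port BR/BR
  cy5 -> i6 (bne.BR) no-port BR/MEM
  cy6 -> i7+i8 (st.MEM/sll.ALU) pair
  cy7 -> i9 (sll.ALU) tail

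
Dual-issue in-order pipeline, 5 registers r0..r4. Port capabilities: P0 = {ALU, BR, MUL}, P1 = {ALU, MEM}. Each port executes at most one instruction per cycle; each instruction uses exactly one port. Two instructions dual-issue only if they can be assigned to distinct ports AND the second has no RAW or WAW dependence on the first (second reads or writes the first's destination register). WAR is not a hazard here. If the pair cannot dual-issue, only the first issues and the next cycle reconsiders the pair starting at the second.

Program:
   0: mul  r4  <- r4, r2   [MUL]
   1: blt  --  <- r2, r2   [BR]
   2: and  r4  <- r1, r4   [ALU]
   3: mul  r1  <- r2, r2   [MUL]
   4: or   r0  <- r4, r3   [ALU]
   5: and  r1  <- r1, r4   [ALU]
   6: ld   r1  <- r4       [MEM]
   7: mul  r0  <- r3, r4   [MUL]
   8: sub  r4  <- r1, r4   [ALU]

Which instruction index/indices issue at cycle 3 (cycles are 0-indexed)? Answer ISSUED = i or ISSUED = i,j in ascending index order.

ISSUED = 5

0. mul @i0  | no-port MUL/BR
1. blt+and @i1,i2  | 2-wide
2. mul+or @i3,i4  | 2-wide
3. and @i5  | WAW r1
4. ld+mul @i6,i7  | 2-wide
5. sub @i8  | tail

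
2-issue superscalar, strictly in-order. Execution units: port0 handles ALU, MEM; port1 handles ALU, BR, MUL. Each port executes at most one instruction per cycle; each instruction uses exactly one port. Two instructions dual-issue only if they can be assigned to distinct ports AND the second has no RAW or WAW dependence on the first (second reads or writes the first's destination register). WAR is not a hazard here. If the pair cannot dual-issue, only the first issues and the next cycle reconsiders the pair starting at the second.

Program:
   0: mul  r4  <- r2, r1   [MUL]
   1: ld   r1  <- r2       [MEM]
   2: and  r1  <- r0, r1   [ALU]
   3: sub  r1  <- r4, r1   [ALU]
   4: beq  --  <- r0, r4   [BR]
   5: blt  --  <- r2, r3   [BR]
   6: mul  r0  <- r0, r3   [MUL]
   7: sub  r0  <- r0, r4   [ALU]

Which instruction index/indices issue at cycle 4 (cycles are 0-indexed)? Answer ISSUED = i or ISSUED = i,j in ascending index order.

  cy0 -> i0,i1 (mul/ld) pair
  cy1 -> i2 (and) RAW+WAW r1
  cy2 -> i3,i4 (sub/beq) pair
  cy3 -> i5 (blt) no-port BR/MUL
  cy4 -> i6 (mul) RAW+WAW r0
  cy5 -> i7 (sub) tail

ISSUED = 6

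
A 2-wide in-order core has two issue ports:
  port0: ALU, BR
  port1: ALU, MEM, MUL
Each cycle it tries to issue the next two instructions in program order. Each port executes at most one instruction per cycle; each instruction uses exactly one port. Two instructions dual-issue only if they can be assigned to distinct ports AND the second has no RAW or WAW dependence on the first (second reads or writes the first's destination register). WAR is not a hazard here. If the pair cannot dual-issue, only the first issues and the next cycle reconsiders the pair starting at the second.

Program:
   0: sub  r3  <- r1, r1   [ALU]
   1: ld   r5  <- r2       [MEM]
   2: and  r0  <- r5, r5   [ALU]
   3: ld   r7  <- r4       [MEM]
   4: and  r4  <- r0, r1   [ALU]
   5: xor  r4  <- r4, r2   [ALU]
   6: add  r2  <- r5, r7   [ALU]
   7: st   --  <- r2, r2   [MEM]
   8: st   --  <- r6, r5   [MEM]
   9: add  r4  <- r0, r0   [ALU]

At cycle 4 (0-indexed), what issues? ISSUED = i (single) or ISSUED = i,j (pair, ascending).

#0 head=0: sub.ALU;ld.MEM i0,i1 2-wide
#1 head=2: and.ALU;ld.MEM i2,i3 2-wide
#2 head=4: and.ALU i4 RAW+WAW r4
#3 head=5: xor.ALU;add.ALU i5,i6 2-wide
#4 head=7: st.MEM i7 no-port MEM/MEM
#5 head=8: st.MEM;add.ALU i8,i9 2-wide

ISSUED = 7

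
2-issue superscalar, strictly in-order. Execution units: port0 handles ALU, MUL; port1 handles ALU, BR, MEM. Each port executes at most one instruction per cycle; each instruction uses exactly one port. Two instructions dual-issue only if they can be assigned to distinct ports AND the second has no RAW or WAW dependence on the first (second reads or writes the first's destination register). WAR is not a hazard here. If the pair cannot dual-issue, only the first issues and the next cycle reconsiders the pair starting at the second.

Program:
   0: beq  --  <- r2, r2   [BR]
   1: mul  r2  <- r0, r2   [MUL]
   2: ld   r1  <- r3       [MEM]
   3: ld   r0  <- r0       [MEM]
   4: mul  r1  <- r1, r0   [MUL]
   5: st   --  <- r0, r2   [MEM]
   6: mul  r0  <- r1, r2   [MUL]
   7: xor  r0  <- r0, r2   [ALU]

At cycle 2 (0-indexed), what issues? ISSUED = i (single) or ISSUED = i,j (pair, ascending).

ISSUED = 3

[0] i0+i1  beq;mul  -- 2-wide
[1] i2  ld  -- no-port MEM/MEM
[2] i3  ld  -- RAW r0
[3] i4+i5  mul;st  -- 2-wide
[4] i6  mul  -- RAW+WAW r0
[5] i7  xor  -- tail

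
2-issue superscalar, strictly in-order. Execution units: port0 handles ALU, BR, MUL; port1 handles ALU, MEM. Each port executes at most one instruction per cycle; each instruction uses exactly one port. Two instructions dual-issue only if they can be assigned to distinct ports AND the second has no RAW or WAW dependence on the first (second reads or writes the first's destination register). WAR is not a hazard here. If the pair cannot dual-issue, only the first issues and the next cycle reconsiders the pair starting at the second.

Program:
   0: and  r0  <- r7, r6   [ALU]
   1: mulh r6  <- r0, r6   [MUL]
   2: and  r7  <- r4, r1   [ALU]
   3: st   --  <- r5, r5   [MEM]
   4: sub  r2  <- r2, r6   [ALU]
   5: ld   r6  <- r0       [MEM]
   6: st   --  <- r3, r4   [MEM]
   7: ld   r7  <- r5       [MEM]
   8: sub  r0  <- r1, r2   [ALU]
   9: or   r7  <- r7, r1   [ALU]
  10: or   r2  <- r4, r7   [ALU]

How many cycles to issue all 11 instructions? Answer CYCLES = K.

CYCLES = 8

#0 head=0: and i0 RAW r0
#1 head=1: mulh and i1,i2 2-wide
#2 head=3: st sub i3,i4 2-wide
#3 head=5: ld i5 no-port MEM/MEM
#4 head=6: st i6 no-port MEM/MEM
#5 head=7: ld sub i7,i8 2-wide
#6 head=9: or i9 RAW r7
#7 head=10: or i10 tail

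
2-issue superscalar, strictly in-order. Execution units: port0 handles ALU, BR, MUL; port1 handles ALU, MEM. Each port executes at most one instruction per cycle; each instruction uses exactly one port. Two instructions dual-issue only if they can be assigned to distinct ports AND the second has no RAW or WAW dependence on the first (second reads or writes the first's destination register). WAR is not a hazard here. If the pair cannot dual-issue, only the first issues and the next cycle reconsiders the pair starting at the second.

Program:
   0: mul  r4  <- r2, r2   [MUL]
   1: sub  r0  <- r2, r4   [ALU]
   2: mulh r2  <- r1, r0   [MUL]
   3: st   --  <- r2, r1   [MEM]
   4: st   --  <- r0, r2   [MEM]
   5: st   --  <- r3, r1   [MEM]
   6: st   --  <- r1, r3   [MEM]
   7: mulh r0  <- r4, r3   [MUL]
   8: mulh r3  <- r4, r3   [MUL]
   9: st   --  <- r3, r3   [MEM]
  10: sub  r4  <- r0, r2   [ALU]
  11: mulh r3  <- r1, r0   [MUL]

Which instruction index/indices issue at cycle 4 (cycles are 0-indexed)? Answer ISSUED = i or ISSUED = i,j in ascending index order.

t=0 i0:mul ; RAW r4
t=1 i1:sub ; RAW r0
t=2 i2:mulh ; RAW r2
t=3 i3:st ; no-port MEM/MEM
t=4 i4:st ; no-port MEM/MEM
t=5 i5:st ; no-port MEM/MEM
t=6 i6,i7:st mulh ; dual
t=7 i8:mulh ; RAW r3
t=8 i9,i10:st sub ; dual
t=9 i11:mulh ; tail

ISSUED = 4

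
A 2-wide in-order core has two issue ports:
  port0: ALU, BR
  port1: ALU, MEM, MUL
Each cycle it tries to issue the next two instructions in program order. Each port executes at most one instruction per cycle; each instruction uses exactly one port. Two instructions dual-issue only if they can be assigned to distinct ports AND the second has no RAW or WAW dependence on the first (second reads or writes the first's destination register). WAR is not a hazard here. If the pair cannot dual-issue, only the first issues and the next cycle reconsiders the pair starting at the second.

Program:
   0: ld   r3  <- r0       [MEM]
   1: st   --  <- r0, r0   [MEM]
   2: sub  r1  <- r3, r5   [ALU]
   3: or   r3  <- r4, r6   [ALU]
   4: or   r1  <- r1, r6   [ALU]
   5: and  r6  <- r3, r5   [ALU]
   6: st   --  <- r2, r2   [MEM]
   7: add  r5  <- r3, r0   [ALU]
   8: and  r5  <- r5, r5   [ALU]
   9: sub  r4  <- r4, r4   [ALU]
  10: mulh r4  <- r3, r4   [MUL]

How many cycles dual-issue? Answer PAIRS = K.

[0] i0  ld.MEM  -- no-port MEM/MEM
[1] i1,i2  st.MEM sub.ALU  -- pair
[2] i3,i4  or.ALU or.ALU  -- pair
[3] i5,i6  and.ALU st.MEM  -- pair
[4] i7  add.ALU  -- RAW+WAW r5
[5] i8,i9  and.ALU sub.ALU  -- pair
[6] i10  mulh.MUL  -- tail

PAIRS = 4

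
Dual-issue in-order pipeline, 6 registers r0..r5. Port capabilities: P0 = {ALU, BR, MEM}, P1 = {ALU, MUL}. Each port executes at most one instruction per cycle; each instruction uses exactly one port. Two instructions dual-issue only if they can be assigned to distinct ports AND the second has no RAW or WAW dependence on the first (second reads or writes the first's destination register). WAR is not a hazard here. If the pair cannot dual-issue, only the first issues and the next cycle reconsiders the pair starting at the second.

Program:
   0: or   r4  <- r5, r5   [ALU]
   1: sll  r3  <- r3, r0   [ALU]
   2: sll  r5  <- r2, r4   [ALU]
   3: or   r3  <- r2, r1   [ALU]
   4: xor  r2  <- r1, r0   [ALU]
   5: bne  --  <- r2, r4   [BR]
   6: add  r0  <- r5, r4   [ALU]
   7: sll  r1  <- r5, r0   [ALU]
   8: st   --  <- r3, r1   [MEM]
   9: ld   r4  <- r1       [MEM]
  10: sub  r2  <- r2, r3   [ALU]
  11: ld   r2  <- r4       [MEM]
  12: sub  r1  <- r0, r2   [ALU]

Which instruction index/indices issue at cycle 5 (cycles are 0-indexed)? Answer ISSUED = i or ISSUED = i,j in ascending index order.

0. or.ALU;sll.ALU @i0&i1  | pair
1. sll.ALU;or.ALU @i2&i3  | pair
2. xor.ALU @i4  | RAW r2
3. bne.BR;add.ALU @i5&i6  | pair
4. sll.ALU @i7  | RAW r1
5. st.MEM @i8  | no-port MEM/MEM
6. ld.MEM;sub.ALU @i9&i10  | pair
7. ld.MEM @i11  | RAW r2
8. sub.ALU @i12  | tail

ISSUED = 8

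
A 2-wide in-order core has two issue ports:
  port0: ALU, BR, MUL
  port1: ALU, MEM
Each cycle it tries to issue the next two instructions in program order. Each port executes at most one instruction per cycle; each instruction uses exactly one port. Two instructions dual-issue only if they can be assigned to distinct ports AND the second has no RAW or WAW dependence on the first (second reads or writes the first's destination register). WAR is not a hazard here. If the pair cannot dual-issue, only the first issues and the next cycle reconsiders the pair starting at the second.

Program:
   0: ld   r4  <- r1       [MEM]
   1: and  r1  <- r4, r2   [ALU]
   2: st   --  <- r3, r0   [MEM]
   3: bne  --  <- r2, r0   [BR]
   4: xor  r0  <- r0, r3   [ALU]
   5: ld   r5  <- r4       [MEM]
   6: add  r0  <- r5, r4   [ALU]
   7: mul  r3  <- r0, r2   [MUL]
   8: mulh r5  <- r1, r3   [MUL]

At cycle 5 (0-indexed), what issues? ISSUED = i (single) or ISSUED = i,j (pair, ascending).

0. ld.MEM @i0  | RAW r4
1. and.ALU st.MEM @i1,i2  | dual
2. bne.BR xor.ALU @i3,i4  | dual
3. ld.MEM @i5  | RAW r5
4. add.ALU @i6  | RAW r0
5. mul.MUL @i7  | no-port MUL/MUL
6. mulh.MUL @i8  | tail

ISSUED = 7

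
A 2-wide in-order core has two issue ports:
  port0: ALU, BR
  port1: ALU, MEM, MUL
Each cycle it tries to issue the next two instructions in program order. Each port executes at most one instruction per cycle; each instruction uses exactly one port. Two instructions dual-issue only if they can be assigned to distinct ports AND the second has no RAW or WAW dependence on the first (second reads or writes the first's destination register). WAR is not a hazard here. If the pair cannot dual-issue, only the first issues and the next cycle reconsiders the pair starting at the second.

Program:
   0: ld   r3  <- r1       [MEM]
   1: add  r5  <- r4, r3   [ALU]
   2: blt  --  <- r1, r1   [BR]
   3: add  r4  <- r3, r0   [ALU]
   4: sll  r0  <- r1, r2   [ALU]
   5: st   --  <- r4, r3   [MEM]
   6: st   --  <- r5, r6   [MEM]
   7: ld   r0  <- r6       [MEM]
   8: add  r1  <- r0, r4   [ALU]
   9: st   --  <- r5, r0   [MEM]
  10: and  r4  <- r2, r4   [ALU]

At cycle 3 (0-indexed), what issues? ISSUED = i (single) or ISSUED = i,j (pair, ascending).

ISSUED = 5

#0 head=0: ld.MEM i0 RAW r3
#1 head=1: add.ALU/blt.BR i1&i2 dual
#2 head=3: add.ALU/sll.ALU i3&i4 dual
#3 head=5: st.MEM i5 no-port MEM/MEM
#4 head=6: st.MEM i6 no-port MEM/MEM
#5 head=7: ld.MEM i7 RAW r0
#6 head=8: add.ALU/st.MEM i8&i9 dual
#7 head=10: and.ALU i10 tail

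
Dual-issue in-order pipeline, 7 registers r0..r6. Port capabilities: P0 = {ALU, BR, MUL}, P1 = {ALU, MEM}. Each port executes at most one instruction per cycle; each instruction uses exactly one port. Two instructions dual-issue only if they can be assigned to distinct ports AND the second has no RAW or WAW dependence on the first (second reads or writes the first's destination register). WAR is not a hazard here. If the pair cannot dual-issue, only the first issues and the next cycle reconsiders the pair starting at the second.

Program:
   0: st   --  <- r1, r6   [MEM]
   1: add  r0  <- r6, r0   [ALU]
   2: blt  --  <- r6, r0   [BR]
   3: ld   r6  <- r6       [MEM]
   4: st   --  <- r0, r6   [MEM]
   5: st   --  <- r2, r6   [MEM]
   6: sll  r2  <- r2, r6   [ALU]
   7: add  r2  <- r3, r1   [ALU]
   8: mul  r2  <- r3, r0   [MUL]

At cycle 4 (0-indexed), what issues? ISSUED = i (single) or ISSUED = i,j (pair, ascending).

0. st;add @i0+i1  | pair
1. blt;ld @i2+i3  | pair
2. st @i4  | no-port MEM/MEM
3. st;sll @i5+i6  | pair
4. add @i7  | WAW r2
5. mul @i8  | tail

ISSUED = 7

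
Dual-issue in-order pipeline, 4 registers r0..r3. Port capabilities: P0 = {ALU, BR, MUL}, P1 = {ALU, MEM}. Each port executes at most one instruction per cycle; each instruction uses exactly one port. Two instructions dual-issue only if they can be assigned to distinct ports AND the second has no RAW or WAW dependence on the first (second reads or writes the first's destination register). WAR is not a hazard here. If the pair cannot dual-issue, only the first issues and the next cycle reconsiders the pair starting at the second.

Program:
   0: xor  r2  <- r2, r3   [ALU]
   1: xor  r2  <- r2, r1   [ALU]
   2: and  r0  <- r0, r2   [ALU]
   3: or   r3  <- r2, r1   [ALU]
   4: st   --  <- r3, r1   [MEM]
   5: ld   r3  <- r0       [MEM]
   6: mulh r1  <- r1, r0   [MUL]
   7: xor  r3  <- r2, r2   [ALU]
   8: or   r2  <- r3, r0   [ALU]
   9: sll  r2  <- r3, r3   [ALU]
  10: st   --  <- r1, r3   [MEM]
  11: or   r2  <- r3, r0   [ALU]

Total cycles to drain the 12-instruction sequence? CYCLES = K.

0. xor.ALU @i0  | RAW+WAW r2
1. xor.ALU @i1  | RAW r2
2. and.ALU or.ALU @i2,i3  | pair
3. st.MEM @i4  | no-port MEM/MEM
4. ld.MEM mulh.MUL @i5,i6  | pair
5. xor.ALU @i7  | RAW r3
6. or.ALU @i8  | WAW r2
7. sll.ALU st.MEM @i9,i10  | pair
8. or.ALU @i11  | tail

CYCLES = 9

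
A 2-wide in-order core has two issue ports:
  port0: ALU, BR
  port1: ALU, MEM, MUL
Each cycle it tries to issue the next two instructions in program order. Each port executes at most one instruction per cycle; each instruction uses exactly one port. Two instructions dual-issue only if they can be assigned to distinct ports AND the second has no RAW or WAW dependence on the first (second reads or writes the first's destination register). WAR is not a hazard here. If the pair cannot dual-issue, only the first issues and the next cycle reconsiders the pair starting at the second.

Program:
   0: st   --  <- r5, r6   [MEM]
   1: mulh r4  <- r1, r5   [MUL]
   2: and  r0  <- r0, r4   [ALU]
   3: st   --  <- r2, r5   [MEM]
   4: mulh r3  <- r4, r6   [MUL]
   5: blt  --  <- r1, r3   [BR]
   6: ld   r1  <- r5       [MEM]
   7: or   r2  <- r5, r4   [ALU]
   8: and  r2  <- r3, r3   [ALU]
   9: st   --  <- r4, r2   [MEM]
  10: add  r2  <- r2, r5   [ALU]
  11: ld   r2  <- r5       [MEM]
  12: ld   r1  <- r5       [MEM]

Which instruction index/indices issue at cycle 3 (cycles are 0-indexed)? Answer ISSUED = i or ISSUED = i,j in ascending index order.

t=0 i0:st.MEM ; no-port MEM/MUL
t=1 i1:mulh.MUL ; RAW r4
t=2 i2,i3:and.ALU/st.MEM ; 2-wide
t=3 i4:mulh.MUL ; RAW r3
t=4 i5,i6:blt.BR/ld.MEM ; 2-wide
t=5 i7:or.ALU ; WAW r2
t=6 i8:and.ALU ; RAW r2
t=7 i9,i10:st.MEM/add.ALU ; 2-wide
t=8 i11:ld.MEM ; no-port MEM/MEM
t=9 i12:ld.MEM ; tail

ISSUED = 4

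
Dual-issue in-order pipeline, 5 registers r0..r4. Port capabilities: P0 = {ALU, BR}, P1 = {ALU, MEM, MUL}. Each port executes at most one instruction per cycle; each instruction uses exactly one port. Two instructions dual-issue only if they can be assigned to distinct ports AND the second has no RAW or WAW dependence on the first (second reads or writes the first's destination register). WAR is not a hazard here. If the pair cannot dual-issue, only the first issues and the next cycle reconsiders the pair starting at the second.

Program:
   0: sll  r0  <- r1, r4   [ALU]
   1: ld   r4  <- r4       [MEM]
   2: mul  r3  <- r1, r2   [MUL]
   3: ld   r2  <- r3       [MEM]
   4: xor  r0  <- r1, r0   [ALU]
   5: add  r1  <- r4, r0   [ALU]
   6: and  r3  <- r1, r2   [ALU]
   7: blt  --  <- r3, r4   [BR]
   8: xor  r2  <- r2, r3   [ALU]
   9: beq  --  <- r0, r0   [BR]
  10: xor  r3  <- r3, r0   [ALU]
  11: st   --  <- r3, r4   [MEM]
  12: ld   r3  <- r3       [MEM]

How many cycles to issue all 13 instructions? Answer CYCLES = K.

CYCLES = 9

#0 head=0: sll.ALU+ld.MEM i0+i1 dual
#1 head=2: mul.MUL i2 no-port MUL/MEM
#2 head=3: ld.MEM+xor.ALU i3+i4 dual
#3 head=5: add.ALU i5 RAW r1
#4 head=6: and.ALU i6 RAW r3
#5 head=7: blt.BR+xor.ALU i7+i8 dual
#6 head=9: beq.BR+xor.ALU i9+i10 dual
#7 head=11: st.MEM i11 no-port MEM/MEM
#8 head=12: ld.MEM i12 tail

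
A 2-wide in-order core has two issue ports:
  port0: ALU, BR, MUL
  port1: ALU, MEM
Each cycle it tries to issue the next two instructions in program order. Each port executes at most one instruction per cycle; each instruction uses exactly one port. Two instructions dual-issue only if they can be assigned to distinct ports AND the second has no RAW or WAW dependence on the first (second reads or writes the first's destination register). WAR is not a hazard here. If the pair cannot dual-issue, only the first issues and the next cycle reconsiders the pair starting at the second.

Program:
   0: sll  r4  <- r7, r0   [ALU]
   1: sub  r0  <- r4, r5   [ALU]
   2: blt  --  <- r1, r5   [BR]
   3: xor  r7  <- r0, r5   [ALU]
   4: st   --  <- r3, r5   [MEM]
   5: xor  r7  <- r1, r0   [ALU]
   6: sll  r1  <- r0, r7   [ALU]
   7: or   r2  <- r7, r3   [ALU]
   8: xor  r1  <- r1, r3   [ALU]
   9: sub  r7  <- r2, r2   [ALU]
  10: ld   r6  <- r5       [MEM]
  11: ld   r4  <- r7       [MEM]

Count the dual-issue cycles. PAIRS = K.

[0] i0  sll  -- RAW r4
[1] i1/i2  sub+blt  -- pair
[2] i3/i4  xor+st  -- pair
[3] i5  xor  -- RAW r7
[4] i6/i7  sll+or  -- pair
[5] i8/i9  xor+sub  -- pair
[6] i10  ld  -- no-port MEM/MEM
[7] i11  ld  -- tail

PAIRS = 4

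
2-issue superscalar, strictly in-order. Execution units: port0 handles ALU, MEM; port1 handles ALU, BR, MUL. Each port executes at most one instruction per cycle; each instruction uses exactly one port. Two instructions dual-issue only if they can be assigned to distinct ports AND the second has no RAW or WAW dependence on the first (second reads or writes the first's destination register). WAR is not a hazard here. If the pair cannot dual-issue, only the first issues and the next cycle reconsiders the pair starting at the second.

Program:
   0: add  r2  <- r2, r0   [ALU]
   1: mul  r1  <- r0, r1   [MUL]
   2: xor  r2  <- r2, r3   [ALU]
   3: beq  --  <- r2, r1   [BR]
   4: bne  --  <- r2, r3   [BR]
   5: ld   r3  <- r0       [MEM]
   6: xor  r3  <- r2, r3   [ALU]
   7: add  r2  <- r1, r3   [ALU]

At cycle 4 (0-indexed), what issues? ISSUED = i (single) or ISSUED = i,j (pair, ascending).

0. add/mul @i0,i1  | pair
1. xor @i2  | RAW r2
2. beq @i3  | no-port BR/BR
3. bne/ld @i4,i5  | pair
4. xor @i6  | RAW r3
5. add @i7  | tail

ISSUED = 6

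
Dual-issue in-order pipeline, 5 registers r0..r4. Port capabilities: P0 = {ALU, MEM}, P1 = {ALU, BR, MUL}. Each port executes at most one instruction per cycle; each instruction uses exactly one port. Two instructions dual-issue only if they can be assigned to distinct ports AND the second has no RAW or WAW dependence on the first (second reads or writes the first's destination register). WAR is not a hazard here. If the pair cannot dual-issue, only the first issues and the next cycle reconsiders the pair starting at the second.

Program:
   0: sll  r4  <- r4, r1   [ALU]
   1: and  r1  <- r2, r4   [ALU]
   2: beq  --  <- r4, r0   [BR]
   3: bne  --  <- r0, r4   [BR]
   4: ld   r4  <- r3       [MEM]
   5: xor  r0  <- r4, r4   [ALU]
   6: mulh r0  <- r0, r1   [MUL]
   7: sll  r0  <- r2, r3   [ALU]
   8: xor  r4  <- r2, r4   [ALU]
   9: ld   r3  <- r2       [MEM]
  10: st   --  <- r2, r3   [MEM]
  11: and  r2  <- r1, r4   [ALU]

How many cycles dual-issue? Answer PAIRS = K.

PAIRS = 4

0. sll @i0  | RAW r4
1. and beq @i1,i2  | dual
2. bne ld @i3,i4  | dual
3. xor @i5  | RAW+WAW r0
4. mulh @i6  | WAW r0
5. sll xor @i7,i8  | dual
6. ld @i9  | no-port MEM/MEM
7. st and @i10,i11  | dual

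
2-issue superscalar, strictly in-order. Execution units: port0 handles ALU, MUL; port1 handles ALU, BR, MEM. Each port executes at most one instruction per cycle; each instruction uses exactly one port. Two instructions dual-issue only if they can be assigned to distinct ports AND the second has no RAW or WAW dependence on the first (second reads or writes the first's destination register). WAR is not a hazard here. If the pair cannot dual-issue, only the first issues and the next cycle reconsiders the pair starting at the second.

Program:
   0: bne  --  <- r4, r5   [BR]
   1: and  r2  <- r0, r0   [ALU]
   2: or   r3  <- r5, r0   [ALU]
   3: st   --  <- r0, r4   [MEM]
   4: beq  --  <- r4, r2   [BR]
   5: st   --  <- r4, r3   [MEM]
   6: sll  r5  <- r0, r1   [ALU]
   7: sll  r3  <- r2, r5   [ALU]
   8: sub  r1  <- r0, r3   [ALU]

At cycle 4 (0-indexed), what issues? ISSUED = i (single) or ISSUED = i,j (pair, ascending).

ISSUED = 7

#0 head=0: bne.BR/and.ALU i0/i1 dual
#1 head=2: or.ALU/st.MEM i2/i3 dual
#2 head=4: beq.BR i4 no-port BR/MEM
#3 head=5: st.MEM/sll.ALU i5/i6 dual
#4 head=7: sll.ALU i7 RAW r3
#5 head=8: sub.ALU i8 tail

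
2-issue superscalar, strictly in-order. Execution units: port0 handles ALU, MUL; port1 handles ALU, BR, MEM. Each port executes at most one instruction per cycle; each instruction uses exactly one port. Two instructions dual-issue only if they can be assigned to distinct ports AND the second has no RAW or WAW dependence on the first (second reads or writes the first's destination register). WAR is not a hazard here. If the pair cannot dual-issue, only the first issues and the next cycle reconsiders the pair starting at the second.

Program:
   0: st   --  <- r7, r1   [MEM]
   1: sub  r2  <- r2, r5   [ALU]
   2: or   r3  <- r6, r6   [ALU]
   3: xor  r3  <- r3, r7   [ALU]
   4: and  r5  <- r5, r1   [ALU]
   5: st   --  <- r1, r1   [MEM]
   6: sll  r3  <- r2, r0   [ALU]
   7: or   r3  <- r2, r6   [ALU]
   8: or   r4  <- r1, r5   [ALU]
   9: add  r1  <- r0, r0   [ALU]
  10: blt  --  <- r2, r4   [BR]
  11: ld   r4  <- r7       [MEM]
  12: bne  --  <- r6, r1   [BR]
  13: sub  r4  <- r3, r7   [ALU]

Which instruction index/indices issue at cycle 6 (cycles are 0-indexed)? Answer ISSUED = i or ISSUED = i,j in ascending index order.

#0 head=0: st/sub i0/i1 dual
#1 head=2: or i2 RAW+WAW r3
#2 head=3: xor/and i3/i4 dual
#3 head=5: st/sll i5/i6 dual
#4 head=7: or/or i7/i8 dual
#5 head=9: add/blt i9/i10 dual
#6 head=11: ld i11 no-port MEM/BR
#7 head=12: bne/sub i12/i13 dual

ISSUED = 11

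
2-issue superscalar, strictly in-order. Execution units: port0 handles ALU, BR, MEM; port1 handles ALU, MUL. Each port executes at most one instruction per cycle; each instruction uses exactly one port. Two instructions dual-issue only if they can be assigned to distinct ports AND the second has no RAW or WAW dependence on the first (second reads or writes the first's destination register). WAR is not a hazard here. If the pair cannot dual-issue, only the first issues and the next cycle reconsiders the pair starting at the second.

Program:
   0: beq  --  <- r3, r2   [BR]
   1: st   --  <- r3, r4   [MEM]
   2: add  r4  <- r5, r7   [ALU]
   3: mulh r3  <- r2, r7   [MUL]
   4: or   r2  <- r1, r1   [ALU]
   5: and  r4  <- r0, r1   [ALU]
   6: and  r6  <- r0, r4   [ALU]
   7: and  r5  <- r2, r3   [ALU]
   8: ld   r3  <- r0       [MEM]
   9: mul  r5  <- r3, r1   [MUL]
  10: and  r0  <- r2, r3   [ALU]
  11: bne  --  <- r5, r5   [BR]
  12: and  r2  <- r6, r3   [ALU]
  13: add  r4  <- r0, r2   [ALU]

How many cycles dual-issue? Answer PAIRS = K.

PAIRS = 5

#0 head=0: beq i0 no-port BR/MEM
#1 head=1: st add i1&i2 pair
#2 head=3: mulh or i3&i4 pair
#3 head=5: and i5 RAW r4
#4 head=6: and and i6&i7 pair
#5 head=8: ld i8 RAW r3
#6 head=9: mul and i9&i10 pair
#7 head=11: bne and i11&i12 pair
#8 head=13: add i13 tail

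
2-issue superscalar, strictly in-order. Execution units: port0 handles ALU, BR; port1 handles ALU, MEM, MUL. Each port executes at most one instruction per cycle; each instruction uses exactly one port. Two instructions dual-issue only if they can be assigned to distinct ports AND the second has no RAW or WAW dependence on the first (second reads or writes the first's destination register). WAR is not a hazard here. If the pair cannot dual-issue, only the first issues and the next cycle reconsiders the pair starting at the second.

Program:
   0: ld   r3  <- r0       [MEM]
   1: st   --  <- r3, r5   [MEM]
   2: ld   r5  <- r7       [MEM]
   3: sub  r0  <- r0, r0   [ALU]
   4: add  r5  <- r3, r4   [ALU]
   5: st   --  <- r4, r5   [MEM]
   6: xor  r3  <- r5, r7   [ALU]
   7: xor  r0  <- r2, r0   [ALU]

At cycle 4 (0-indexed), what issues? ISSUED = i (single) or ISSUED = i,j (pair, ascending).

ISSUED = 5,6

[0] i0  ld  -- no-port MEM/MEM
[1] i1  st  -- no-port MEM/MEM
[2] i2/i3  ld/sub  -- 2-wide
[3] i4  add  -- RAW r5
[4] i5/i6  st/xor  -- 2-wide
[5] i7  xor  -- tail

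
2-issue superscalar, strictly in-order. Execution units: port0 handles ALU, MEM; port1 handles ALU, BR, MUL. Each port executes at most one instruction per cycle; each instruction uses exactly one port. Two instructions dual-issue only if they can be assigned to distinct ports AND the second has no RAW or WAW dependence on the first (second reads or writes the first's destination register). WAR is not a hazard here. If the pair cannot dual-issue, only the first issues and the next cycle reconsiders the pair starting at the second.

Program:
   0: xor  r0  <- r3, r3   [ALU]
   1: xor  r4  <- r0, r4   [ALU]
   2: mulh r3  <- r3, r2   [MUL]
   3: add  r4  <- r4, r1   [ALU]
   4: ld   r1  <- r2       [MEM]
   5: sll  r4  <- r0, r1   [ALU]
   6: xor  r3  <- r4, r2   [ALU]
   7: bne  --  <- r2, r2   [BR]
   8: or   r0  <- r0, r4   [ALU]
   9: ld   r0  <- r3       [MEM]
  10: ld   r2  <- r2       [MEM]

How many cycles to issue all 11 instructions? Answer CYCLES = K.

c0: i0 xor  RAW r0
c1: i1+i2 xor;mulh  dual
c2: i3+i4 add;ld  dual
c3: i5 sll  RAW r4
c4: i6+i7 xor;bne  dual
c5: i8 or  WAW r0
c6: i9 ld  no-port MEM/MEM
c7: i10 ld  tail

CYCLES = 8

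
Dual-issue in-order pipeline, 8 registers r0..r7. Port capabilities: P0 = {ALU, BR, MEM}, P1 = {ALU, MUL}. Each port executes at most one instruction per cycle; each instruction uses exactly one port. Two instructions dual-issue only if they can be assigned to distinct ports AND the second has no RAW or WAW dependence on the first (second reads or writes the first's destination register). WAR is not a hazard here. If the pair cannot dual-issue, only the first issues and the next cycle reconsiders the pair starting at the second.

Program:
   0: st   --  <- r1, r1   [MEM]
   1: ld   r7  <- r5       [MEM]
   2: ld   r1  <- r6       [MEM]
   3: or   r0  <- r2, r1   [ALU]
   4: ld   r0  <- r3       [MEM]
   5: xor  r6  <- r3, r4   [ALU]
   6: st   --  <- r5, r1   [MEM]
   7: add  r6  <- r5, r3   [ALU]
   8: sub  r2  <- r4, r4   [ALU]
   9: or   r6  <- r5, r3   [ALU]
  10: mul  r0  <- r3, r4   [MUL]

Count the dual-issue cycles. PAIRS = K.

0. st @i0  | no-port MEM/MEM
1. ld @i1  | no-port MEM/MEM
2. ld @i2  | RAW r1
3. or @i3  | WAW r0
4. ld+xor @i4&i5  | 2-wide
5. st+add @i6&i7  | 2-wide
6. sub+or @i8&i9  | 2-wide
7. mul @i10  | tail

PAIRS = 3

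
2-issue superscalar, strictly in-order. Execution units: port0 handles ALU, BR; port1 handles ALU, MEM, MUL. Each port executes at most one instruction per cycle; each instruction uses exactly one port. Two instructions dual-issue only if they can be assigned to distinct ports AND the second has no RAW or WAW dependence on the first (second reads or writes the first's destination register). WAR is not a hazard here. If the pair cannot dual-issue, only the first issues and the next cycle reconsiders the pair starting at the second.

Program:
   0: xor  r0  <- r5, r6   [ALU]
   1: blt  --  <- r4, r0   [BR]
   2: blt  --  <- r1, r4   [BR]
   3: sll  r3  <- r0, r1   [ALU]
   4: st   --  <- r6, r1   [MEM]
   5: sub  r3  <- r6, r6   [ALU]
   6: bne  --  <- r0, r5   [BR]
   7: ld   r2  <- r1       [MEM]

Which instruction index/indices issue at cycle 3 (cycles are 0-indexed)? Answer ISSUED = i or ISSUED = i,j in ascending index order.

#0 head=0: xor i0 RAW r0
#1 head=1: blt i1 no-port BR/BR
#2 head=2: blt;sll i2+i3 2-wide
#3 head=4: st;sub i4+i5 2-wide
#4 head=6: bne;ld i6+i7 2-wide

ISSUED = 4,5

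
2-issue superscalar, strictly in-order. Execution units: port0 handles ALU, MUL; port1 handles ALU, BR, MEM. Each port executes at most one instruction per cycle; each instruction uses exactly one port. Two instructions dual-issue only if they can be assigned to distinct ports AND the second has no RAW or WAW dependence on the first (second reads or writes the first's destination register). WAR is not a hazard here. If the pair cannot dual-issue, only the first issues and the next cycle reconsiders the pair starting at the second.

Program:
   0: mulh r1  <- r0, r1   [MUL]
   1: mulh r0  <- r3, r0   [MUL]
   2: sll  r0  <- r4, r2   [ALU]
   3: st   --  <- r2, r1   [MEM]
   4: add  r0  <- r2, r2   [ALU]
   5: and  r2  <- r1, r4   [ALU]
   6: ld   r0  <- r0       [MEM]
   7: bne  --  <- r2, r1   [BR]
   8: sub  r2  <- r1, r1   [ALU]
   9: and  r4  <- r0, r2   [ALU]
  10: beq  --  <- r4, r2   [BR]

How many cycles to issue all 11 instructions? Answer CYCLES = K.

t=0 i0:mulh.MUL ; no-port MUL/MUL
t=1 i1:mulh.MUL ; WAW r0
t=2 i2+i3:sll.ALU st.MEM ; 2-wide
t=3 i4+i5:add.ALU and.ALU ; 2-wide
t=4 i6:ld.MEM ; no-port MEM/BR
t=5 i7+i8:bne.BR sub.ALU ; 2-wide
t=6 i9:and.ALU ; RAW r4
t=7 i10:beq.BR ; tail

CYCLES = 8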